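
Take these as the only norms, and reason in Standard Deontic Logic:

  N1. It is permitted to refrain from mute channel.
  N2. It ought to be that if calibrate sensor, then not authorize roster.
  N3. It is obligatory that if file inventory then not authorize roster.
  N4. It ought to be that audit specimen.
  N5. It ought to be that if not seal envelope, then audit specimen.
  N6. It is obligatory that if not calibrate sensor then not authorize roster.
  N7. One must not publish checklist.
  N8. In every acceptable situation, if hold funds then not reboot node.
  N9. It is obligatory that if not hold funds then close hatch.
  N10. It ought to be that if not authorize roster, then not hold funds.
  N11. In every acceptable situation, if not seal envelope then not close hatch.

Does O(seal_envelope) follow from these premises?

Yes

Premises 6 and 2 are O(¬calibrate_sensor → ¬authorize_roster) and O(calibrate_sensor → ¬authorize_roster); every ideal world satisfies ¬calibrate_sensor or calibrate_sensor, so in either case ¬authorize_roster holds — hence O(¬authorize_roster).
With premise 10, O(¬authorize_roster → ¬hold_funds), the K-axiom yields O(¬hold_funds).
Premise 9 is O(¬hold_funds → close_hatch); since O(¬hold_funds), deontic closure gives O(close_hatch).
Premise 11, O(¬seal_envelope → ¬close_hatch), contraposes to O(close_hatch → seal_envelope); with O(close_hatch) we get O(seal_envelope).
Premises 1, 3, 4, 5, 7, 8 do not contribute to this derivation.
So O(seal_envelope) follows.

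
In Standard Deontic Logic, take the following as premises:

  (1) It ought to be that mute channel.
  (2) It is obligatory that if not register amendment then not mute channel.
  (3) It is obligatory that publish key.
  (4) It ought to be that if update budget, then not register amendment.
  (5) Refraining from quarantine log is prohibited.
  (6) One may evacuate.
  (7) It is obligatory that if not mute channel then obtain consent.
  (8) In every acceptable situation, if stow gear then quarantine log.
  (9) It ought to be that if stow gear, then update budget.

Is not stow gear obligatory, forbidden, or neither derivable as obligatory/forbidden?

Obligatory

Premise 1 states O(mute_channel) outright.
The contrapositive of premise 2 (O(¬register_amendment → ¬mute_channel)) is O(mute_channel → register_amendment), and O(mute_channel) is already established, so O(register_amendment).
The contrapositive of premise 4 (O(update_budget → ¬register_amendment)) is O(register_amendment → ¬update_budget), and O(register_amendment) is already established, so O(¬update_budget).
The contrapositive of premise 9 (O(stow_gear → update_budget)) is O(¬update_budget → ¬stow_gear), and O(¬update_budget) is already established, so O(¬stow_gear).
Premises 3, 5, 6, 7, 8 do not contribute to this derivation.
Hence ¬stow_gear is obligatory.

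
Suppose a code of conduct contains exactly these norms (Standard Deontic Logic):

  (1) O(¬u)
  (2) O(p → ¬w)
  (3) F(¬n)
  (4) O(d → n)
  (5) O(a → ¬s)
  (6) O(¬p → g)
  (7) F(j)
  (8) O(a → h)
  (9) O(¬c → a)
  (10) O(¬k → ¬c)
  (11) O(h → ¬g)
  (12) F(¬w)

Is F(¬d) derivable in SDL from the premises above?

No

Premise 4 is O(d → n); even if O(n) held, inferring O(d) would be affirming the consequent — invalid.
No other premise forces O(d). An ideal world satisfying every premise can still have ¬d true, so F(¬d) is not derivable.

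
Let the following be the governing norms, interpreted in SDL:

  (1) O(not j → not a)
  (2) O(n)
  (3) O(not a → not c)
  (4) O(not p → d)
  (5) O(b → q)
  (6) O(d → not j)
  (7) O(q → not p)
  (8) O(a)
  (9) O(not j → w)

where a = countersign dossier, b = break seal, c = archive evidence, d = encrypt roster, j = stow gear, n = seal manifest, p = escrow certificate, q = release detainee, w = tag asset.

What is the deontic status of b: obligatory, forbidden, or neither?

Forbidden

Premise 8 states O(a) outright.
Premise 1 is O(not j → not a); contrapositively O(a → j). Since O(a) holds, K gives O(j).
Premise 6, O(d → not j), contraposes to O(j → not d); with O(j) we get O(not d).
Premise 4, O(not p → d), contraposes to O(not d → p); with O(not d) we get O(p).
The contrapositive of premise 7 (O(q → not p)) is O(p → not q), and O(p) is already established, so O(not q).
The contrapositive of premise 5 (O(b → q)) is O(not q → not b), and O(not q) is already established, so O(not b).
Premises 2, 3, 9 do not contribute to this derivation.
Thus O(not b), which is F(b): b is forbidden.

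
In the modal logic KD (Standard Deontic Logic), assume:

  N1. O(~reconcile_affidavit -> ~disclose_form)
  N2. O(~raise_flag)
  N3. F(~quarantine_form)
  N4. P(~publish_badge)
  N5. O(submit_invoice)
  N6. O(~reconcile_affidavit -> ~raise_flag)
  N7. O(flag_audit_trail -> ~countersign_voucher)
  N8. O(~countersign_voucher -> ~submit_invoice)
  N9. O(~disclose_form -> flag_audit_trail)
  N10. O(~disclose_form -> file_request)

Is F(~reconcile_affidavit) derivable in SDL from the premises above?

Yes

Premise 5 gives O(submit_invoice).
Premise 8, O(~countersign_voucher -> ~submit_invoice), contraposes to O(submit_invoice -> countersign_voucher); with O(submit_invoice) we get O(countersign_voucher).
Premise 7 is O(flag_audit_trail -> ~countersign_voucher); contrapositively O(countersign_voucher -> ~flag_audit_trail). Since O(countersign_voucher) holds, K gives O(~flag_audit_trail).
Premise 9, O(~disclose_form -> flag_audit_trail), contraposes to O(~flag_audit_trail -> disclose_form); with O(~flag_audit_trail) we get O(disclose_form).
Premise 1, O(~reconcile_affidavit -> ~disclose_form), contraposes to O(disclose_form -> reconcile_affidavit); with O(disclose_form) we get O(reconcile_affidavit).
Premises 2, 3, 4, 6, 10 do not contribute to this derivation.
So O(reconcile_affidavit) holds, i.e. F(~reconcile_affidavit). The claim follows.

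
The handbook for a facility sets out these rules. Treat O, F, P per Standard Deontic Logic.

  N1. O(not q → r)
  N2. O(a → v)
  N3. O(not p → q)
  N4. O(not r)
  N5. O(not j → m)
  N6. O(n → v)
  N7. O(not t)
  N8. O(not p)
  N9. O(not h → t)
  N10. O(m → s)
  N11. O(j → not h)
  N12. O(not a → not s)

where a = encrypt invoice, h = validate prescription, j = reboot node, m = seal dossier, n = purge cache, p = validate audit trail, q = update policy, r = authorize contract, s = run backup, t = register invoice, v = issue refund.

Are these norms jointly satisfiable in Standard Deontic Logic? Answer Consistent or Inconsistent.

Premise 1 is O(not q → r), but O(not q) is not derivable from the premises, so it does not yield O(r).
So O(r) is not derivable, and the apparent clash with O(not r) does not arise.
A world satisfying every obligation exists (e.g. a=true, h=true, j=false, m=true, n=false, p=false, q=true, r=false, s=true, t=false, v=true); no atom is both obligatory and forbidden, so the set is consistent.

Consistent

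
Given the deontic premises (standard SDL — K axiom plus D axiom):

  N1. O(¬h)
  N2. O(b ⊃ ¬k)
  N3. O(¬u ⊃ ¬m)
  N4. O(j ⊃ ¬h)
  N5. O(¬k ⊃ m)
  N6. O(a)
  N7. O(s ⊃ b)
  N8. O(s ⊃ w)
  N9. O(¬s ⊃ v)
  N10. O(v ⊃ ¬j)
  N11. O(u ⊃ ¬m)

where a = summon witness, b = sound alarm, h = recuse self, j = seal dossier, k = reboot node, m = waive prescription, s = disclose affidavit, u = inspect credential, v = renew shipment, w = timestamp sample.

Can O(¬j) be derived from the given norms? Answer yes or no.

Yes

Premises 3 and 11 cover both cases: O(¬u ⊃ ¬m) and O(u ⊃ ¬m). Since ¬u ∨ u is a tautology, O(¬m) follows.
Premise 5, O(¬k ⊃ m), contraposes to O(¬m ⊃ k); with O(¬m) we get O(k).
Premise 2, O(b ⊃ ¬k), contraposes to O(k ⊃ ¬b); with O(k) we get O(¬b).
The contrapositive of premise 7 (O(s ⊃ b)) is O(¬b ⊃ ¬s), and O(¬b) is already established, so O(¬s).
With premise 9, O(¬s ⊃ v), the K-axiom yields O(v).
From O(v) and premise 10, O(v ⊃ ¬j), we obtain O(¬j).
Premises 1, 4, 6, 8 do not contribute to this derivation.
So O(¬j) follows.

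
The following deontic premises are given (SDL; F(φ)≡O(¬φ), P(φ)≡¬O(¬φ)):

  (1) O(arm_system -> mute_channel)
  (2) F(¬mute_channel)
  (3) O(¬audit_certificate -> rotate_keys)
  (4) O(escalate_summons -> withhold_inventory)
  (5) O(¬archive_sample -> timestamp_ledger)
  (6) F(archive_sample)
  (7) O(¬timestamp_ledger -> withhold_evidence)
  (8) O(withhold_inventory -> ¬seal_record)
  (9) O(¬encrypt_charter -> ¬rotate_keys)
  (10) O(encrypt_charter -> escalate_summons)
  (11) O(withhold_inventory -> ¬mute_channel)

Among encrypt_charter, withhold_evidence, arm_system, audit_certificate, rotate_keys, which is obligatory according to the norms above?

audit_certificate

Premise 2, F(¬mute_channel), is equivalent to O(mute_channel).
Premise 11, O(withhold_inventory -> ¬mute_channel), contraposes to O(mute_channel -> ¬withhold_inventory); with O(mute_channel) we get O(¬withhold_inventory).
Premise 4 is O(escalate_summons -> withhold_inventory); contrapositively O(¬withhold_inventory -> ¬escalate_summons). Since O(¬withhold_inventory) holds, K gives O(¬escalate_summons).
Premise 10 is O(encrypt_charter -> escalate_summons); contrapositively O(¬escalate_summons -> ¬encrypt_charter). Since O(¬escalate_summons) holds, K gives O(¬encrypt_charter).
With premise 9, O(¬encrypt_charter -> ¬rotate_keys), the K-axiom yields O(¬rotate_keys).
Premise 3 is O(¬audit_certificate -> rotate_keys); contrapositively O(¬rotate_keys -> audit_certificate). Since O(¬rotate_keys) holds, K gives O(audit_certificate).
So O(audit_certificate) holds — audit_certificate is obligatory. None of the other listed options is made obligatory by any chain of premises.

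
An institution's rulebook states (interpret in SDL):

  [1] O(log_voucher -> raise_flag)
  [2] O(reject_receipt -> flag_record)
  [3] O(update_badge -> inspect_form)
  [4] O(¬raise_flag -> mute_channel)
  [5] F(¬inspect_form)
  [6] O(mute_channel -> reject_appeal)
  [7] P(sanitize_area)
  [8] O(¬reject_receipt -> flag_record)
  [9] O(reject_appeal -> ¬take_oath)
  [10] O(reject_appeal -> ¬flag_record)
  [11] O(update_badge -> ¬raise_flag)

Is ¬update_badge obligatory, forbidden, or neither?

Premises 2 and 8 cover both cases: O(reject_receipt -> flag_record) and O(¬reject_receipt -> flag_record). Since reject_receipt ∨ ¬reject_receipt is a tautology, O(flag_record) follows.
Premise 10 is O(reject_appeal -> ¬flag_record); contrapositively O(flag_record -> ¬reject_appeal). Since O(flag_record) holds, K gives O(¬reject_appeal).
Premise 6 is O(mute_channel -> reject_appeal); contrapositively O(¬reject_appeal -> ¬mute_channel). Since O(¬reject_appeal) holds, K gives O(¬mute_channel).
The contrapositive of premise 4 (O(¬raise_flag -> mute_channel)) is O(¬mute_channel -> raise_flag), and O(¬mute_channel) is already established, so O(raise_flag).
Premise 11 is O(update_badge -> ¬raise_flag); contrapositively O(raise_flag -> ¬update_badge). Since O(raise_flag) holds, K gives O(¬update_badge).
Premises 1, 3, 5, 7, 9 do not contribute to this derivation.
Hence ¬update_badge is obligatory.

Obligatory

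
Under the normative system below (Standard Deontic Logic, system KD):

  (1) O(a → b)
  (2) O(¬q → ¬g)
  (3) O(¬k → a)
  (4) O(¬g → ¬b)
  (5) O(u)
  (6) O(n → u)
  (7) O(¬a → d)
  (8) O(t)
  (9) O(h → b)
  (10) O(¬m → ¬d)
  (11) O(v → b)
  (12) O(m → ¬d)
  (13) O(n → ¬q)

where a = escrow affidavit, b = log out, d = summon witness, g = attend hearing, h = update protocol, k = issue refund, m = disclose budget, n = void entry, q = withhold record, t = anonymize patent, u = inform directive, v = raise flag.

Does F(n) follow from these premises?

Yes

Premises 10 and 12 cover both cases: O(¬m → ¬d) and O(m → ¬d). Since ¬m ∨ m is a tautology, O(¬d) follows.
Premise 7 is O(¬a → d); contrapositively O(¬d → a). Since O(¬d) holds, K gives O(a).
Premise 1 is O(a → b); since O(a), deontic closure gives O(b).
Premise 4 is O(¬g → ¬b); contrapositively O(b → g). Since O(b) holds, K gives O(g).
Premise 2, O(¬q → ¬g), contraposes to O(g → q); with O(g) we get O(q).
The contrapositive of premise 13 (O(n → ¬q)) is O(q → ¬n), and O(q) is already established, so O(¬n).
Premises 3, 5, 6, 8, 9, 11 do not contribute to this derivation.
So O(¬n) holds, i.e. F(n). The claim follows.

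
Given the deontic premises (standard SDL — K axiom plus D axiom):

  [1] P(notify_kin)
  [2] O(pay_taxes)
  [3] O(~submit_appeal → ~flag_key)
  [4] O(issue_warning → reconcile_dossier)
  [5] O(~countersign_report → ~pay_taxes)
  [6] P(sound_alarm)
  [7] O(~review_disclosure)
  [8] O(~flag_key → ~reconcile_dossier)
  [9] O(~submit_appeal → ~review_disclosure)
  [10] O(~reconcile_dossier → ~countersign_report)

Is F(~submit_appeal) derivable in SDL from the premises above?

From premise 2 we have O(pay_taxes).
Premise 5, O(~countersign_report → ~pay_taxes), contraposes to O(pay_taxes → countersign_report); with O(pay_taxes) we get O(countersign_report).
Premise 10, O(~reconcile_dossier → ~countersign_report), contraposes to O(countersign_report → reconcile_dossier); with O(countersign_report) we get O(reconcile_dossier).
Premise 8 is O(~flag_key → ~reconcile_dossier); contrapositively O(reconcile_dossier → flag_key). Since O(reconcile_dossier) holds, K gives O(flag_key).
Premise 3 is O(~submit_appeal → ~flag_key); contrapositively O(flag_key → submit_appeal). Since O(flag_key) holds, K gives O(submit_appeal).
Premises 1, 4, 6, 7, 9 do not contribute to this derivation.
So O(submit_appeal) holds, i.e. F(~submit_appeal). The claim follows.

Yes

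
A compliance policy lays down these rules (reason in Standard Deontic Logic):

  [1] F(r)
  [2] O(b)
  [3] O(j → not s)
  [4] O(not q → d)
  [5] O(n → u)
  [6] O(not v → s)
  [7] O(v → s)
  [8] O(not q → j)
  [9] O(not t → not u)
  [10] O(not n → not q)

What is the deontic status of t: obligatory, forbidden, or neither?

Obligatory

Premises 6 and 7 cover both cases: O(not v → s) and O(v → s). Since not v ∨ v is a tautology, O(s) follows.
Premise 3 is O(j → not s); contrapositively O(s → not j). Since O(s) holds, K gives O(not j).
Premise 8, O(not q → j), contraposes to O(not j → q); with O(not j) we get O(q).
Premise 10, O(not n → not q), contraposes to O(q → n); with O(q) we get O(n).
With premise 5, O(n → u), the K-axiom yields O(u).
Premise 9 is O(not t → not u); contrapositively O(u → t). Since O(u) holds, K gives O(t).
Premises 1, 2, 4 do not contribute to this derivation.
Hence t is obligatory.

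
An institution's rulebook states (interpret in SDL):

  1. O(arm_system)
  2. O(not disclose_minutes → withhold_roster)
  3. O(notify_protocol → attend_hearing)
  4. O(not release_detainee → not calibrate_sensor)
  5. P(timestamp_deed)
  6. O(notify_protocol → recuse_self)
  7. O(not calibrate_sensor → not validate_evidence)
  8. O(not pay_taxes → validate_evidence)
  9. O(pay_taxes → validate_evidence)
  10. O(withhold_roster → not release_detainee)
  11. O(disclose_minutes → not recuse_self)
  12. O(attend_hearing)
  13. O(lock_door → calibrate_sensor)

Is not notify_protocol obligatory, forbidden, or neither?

Premises 9 and 8 cover both cases: O(pay_taxes → validate_evidence) and O(not pay_taxes → validate_evidence). Since pay_taxes ∨ not pay_taxes is a tautology, O(validate_evidence) follows.
The contrapositive of premise 7 (O(not calibrate_sensor → not validate_evidence)) is O(validate_evidence → calibrate_sensor), and O(validate_evidence) is already established, so O(calibrate_sensor).
The contrapositive of premise 4 (O(not release_detainee → not calibrate_sensor)) is O(calibrate_sensor → release_detainee), and O(calibrate_sensor) is already established, so O(release_detainee).
Premise 10 is O(withhold_roster → not release_detainee); contrapositively O(release_detainee → not withhold_roster). Since O(release_detainee) holds, K gives O(not withhold_roster).
The contrapositive of premise 2 (O(not disclose_minutes → withhold_roster)) is O(not withhold_roster → disclose_minutes), and O(not withhold_roster) is already established, so O(disclose_minutes).
With premise 11, O(disclose_minutes → not recuse_self), the K-axiom yields O(not recuse_self).
Premise 6 is O(notify_protocol → recuse_self); contrapositively O(not recuse_self → not notify_protocol). Since O(not recuse_self) holds, K gives O(not notify_protocol).
Premises 1, 3, 5, 12, 13 do not contribute to this derivation.
Hence not notify_protocol is obligatory.

Obligatory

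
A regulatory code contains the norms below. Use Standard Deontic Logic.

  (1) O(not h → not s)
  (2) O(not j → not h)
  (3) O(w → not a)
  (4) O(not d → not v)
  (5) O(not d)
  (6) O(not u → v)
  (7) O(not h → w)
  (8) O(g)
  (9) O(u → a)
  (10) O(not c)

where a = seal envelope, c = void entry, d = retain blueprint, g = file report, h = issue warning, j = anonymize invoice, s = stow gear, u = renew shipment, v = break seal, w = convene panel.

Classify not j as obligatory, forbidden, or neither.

From premise 5 we have O(not d).
Premise 4 is O(not d → not v); since O(not d), deontic closure gives O(not v).
The contrapositive of premise 6 (O(not u → v)) is O(not v → u), and O(not v) is already established, so O(u).
Premise 9 is O(u → a); since O(u), deontic closure gives O(a).
The contrapositive of premise 3 (O(w → not a)) is O(a → not w), and O(a) is already established, so O(not w).
Premise 7 is O(not h → w); contrapositively O(not w → h). Since O(not w) holds, K gives O(h).
Premise 2 is O(not j → not h); contrapositively O(h → j). Since O(h) holds, K gives O(j).
Premises 1, 8, 10 do not contribute to this derivation.
Thus O(j), which is F(not j): not j is forbidden.

Forbidden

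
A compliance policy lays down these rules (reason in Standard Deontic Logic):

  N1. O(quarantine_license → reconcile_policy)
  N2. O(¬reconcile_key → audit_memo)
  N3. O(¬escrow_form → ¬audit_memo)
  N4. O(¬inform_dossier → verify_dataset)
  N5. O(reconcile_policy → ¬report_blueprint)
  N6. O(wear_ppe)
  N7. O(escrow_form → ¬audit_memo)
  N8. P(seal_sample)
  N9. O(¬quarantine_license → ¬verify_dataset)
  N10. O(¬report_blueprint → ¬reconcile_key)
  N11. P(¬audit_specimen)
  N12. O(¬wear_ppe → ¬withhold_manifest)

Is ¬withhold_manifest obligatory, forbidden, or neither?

Premise 12 is O(¬wear_ppe → ¬withhold_manifest), but O(¬wear_ppe) is not derivable from the premises, so it does not yield O(¬withhold_manifest).
No premise or chain of K-axiom applications forces O(¬withhold_manifest), and none forces O(withhold_manifest). So ¬withhold_manifest is neither obligatory nor forbidden under these norms.

Neither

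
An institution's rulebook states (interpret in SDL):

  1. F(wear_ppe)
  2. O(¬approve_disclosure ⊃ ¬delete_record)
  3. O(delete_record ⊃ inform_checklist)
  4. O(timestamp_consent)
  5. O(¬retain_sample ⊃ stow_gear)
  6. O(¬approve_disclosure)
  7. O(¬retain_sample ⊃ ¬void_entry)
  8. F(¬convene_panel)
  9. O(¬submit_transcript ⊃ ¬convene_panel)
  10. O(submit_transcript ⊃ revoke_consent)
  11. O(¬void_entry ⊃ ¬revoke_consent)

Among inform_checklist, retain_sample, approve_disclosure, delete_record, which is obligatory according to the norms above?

F(¬convene_panel) at premise 8 means O(convene_panel).
Premise 9, O(¬submit_transcript ⊃ ¬convene_panel), contraposes to O(convene_panel ⊃ submit_transcript); with O(convene_panel) we get O(submit_transcript).
Premise 10 is O(submit_transcript ⊃ revoke_consent); since O(submit_transcript), deontic closure gives O(revoke_consent).
Premise 11 is O(¬void_entry ⊃ ¬revoke_consent); contrapositively O(revoke_consent ⊃ void_entry). Since O(revoke_consent) holds, K gives O(void_entry).
The contrapositive of premise 7 (O(¬retain_sample ⊃ ¬void_entry)) is O(void_entry ⊃ retain_sample), and O(void_entry) is already established, so O(retain_sample).
So O(retain_sample) holds — retain_sample is obligatory. None of the other listed options is made obligatory by any chain of premises.

retain_sample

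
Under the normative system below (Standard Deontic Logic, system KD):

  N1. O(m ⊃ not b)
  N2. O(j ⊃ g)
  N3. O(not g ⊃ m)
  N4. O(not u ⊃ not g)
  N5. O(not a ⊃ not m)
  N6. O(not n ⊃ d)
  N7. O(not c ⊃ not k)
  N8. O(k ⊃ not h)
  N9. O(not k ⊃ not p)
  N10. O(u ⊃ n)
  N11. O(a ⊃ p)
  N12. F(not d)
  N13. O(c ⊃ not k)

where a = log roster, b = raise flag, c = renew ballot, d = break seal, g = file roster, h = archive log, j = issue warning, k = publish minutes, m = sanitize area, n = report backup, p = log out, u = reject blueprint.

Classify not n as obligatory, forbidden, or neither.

Forbidden

By case analysis on c: premise 13 gives O(c ⊃ not k) and premise 7 gives O(not c ⊃ not k), so O(not k) either way.
Applying K to premise 9 (O(not k ⊃ not p)) and O(not k) yields O(not p).
Premise 11, O(a ⊃ p), contraposes to O(not p ⊃ not a); with O(not p) we get O(not a).
Applying K to premise 5 (O(not a ⊃ not m)) and O(not a) yields O(not m).
Premise 3 is O(not g ⊃ m); contrapositively O(not m ⊃ g). Since O(not m) holds, K gives O(g).
Premise 4, O(not u ⊃ not g), contraposes to O(g ⊃ u); with O(g) we get O(u).
Applying K to premise 10 (O(u ⊃ n)) and O(u) yields O(n).
Premises 1, 2, 6, 8, 12 do not contribute to this derivation.
Thus O(n), which is F(not n): not n is forbidden.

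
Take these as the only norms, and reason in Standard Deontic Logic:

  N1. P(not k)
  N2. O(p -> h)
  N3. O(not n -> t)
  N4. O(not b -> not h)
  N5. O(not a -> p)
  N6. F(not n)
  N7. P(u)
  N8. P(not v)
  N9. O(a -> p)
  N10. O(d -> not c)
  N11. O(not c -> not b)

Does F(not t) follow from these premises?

Premise 3 is O(not n -> t), but O(not n) is not derivable from the premises, so it does not yield O(t).
No other premise forces O(t). An ideal world satisfying every premise can still have not t true, so F(not t) is not derivable.

No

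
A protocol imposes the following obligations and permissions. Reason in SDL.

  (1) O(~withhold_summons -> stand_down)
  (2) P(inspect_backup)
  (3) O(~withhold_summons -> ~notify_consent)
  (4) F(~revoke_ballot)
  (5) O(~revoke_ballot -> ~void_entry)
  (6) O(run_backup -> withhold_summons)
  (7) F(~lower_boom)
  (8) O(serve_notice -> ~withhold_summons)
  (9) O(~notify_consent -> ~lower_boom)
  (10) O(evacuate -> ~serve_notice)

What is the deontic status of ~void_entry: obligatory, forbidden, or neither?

Neither

Premise 5 is O(~revoke_ballot -> ~void_entry), but O(~revoke_ballot) is not derivable from the premises, so it does not yield O(~void_entry).
No premise or chain of K-axiom applications forces O(~void_entry), and none forces O(void_entry). So ~void_entry is neither obligatory nor forbidden under these norms.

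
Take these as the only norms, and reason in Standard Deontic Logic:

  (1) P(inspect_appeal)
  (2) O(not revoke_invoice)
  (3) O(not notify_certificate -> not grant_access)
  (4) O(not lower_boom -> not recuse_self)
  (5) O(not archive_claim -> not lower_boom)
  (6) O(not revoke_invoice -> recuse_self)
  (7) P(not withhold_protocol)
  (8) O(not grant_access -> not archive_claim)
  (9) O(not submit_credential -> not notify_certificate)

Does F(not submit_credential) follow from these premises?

From premise 2 we have O(not revoke_invoice).
Premise 6 is O(not revoke_invoice -> recuse_self); since O(not revoke_invoice), deontic closure gives O(recuse_self).
Premise 4, O(not lower_boom -> not recuse_self), contraposes to O(recuse_self -> lower_boom); with O(recuse_self) we get O(lower_boom).
Premise 5 is O(not archive_claim -> not lower_boom); contrapositively O(lower_boom -> archive_claim). Since O(lower_boom) holds, K gives O(archive_claim).
Premise 8 is O(not grant_access -> not archive_claim); contrapositively O(archive_claim -> grant_access). Since O(archive_claim) holds, K gives O(grant_access).
Premise 3, O(not notify_certificate -> not grant_access), contraposes to O(grant_access -> notify_certificate); with O(grant_access) we get O(notify_certificate).
Premise 9, O(not submit_credential -> not notify_certificate), contraposes to O(notify_certificate -> submit_credential); with O(notify_certificate) we get O(submit_credential).
Premises 1, 7 do not contribute to this derivation.
So O(submit_credential) holds, i.e. F(not submit_credential). The claim follows.

Yes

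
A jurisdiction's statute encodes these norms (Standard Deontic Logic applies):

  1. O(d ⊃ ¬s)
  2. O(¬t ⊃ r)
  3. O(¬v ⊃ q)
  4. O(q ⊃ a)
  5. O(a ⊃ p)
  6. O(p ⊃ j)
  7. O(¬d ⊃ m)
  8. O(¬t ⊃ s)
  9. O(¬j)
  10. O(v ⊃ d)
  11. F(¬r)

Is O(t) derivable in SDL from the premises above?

From premise 9 we have O(¬j).
Premise 6 is O(p ⊃ j); contrapositively O(¬j ⊃ ¬p). Since O(¬j) holds, K gives O(¬p).
Premise 5, O(a ⊃ p), contraposes to O(¬p ⊃ ¬a); with O(¬p) we get O(¬a).
Premise 4 is O(q ⊃ a); contrapositively O(¬a ⊃ ¬q). Since O(¬a) holds, K gives O(¬q).
The contrapositive of premise 3 (O(¬v ⊃ q)) is O(¬q ⊃ v), and O(¬q) is already established, so O(v).
With premise 10, O(v ⊃ d), the K-axiom yields O(d).
From O(d) and premise 1, O(d ⊃ ¬s), we obtain O(¬s).
Premise 8 is O(¬t ⊃ s); contrapositively O(¬s ⊃ t). Since O(¬s) holds, K gives O(t).
Premises 2, 7, 11 do not contribute to this derivation.
So O(t) follows.

Yes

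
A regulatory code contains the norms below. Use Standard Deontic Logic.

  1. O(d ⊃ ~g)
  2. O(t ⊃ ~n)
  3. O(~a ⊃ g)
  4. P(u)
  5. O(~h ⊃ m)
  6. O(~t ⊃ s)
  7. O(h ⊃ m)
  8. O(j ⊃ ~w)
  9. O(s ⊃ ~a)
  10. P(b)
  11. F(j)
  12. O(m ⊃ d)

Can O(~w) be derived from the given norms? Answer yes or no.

Premise 8 is O(j ⊃ ~w), but O(j) is not derivable from the premises, so it does not yield O(~w).
No other premise forces O(~w). An ideal world satisfying every premise can still have ~w false, so O(~w) is not derivable.

No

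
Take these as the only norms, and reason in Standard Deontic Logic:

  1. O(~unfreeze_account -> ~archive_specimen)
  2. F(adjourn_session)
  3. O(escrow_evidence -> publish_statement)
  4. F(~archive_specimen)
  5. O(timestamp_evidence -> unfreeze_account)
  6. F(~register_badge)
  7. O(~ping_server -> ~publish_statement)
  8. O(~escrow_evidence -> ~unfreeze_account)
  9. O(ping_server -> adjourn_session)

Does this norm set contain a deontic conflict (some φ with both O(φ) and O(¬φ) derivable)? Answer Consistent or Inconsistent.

Premise 4 is F(~archive_specimen), i.e. O(archive_specimen).
The contrapositive of premise 1 (O(~unfreeze_account -> ~archive_specimen)) is O(archive_specimen -> unfreeze_account), and O(archive_specimen) is already established, so O(unfreeze_account).
The contrapositive of premise 8 (O(~escrow_evidence -> ~unfreeze_account)) is O(unfreeze_account -> escrow_evidence), and O(unfreeze_account) is already established, so O(escrow_evidence).
From O(escrow_evidence) and premise 3, O(escrow_evidence -> publish_statement), we obtain O(publish_statement).
Premise 7 is O(~ping_server -> ~publish_statement); contrapositively O(publish_statement -> ping_server). Since O(publish_statement) holds, K gives O(ping_server).
Applying K to premise 9 (O(ping_server -> adjourn_session)) and O(ping_server) yields O(adjourn_session).
Yet premise 2 is F(adjourn_session), i.e. O(~adjourn_session).
We now have both O(adjourn_session) and O(~adjourn_session) — adjourn_session is simultaneously obligatory and forbidden, violating the D-axiom.

Inconsistent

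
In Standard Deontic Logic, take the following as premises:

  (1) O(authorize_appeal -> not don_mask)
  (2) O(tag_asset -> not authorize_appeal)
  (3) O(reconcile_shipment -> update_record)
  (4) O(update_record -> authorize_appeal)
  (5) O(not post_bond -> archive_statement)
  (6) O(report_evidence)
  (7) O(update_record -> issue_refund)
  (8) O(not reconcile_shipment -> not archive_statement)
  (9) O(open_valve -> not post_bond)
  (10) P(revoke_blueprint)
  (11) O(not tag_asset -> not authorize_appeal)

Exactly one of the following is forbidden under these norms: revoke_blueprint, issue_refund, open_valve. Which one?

Premises 11 and 2 cover both cases: O(not tag_asset -> not authorize_appeal) and O(tag_asset -> not authorize_appeal). Since not tag_asset ∨ tag_asset is a tautology, O(not authorize_appeal) follows.
Premise 4, O(update_record -> authorize_appeal), contraposes to O(not authorize_appeal -> not update_record); with O(not authorize_appeal) we get O(not update_record).
The contrapositive of premise 3 (O(reconcile_shipment -> update_record)) is O(not update_record -> not reconcile_shipment), and O(not update_record) is already established, so O(not reconcile_shipment).
Applying K to premise 8 (O(not reconcile_shipment -> not archive_statement)) and O(not reconcile_shipment) yields O(not archive_statement).
Premise 5 is O(not post_bond -> archive_statement); contrapositively O(not archive_statement -> post_bond). Since O(not archive_statement) holds, K gives O(post_bond).
Premise 9 is O(open_valve -> not post_bond); contrapositively O(post_bond -> not open_valve). Since O(post_bond) holds, K gives O(not open_valve).
So O(not open_valve) holds, i.e. open_valve is forbidden. None of the other listed options is forbidden under the premises.

open_valve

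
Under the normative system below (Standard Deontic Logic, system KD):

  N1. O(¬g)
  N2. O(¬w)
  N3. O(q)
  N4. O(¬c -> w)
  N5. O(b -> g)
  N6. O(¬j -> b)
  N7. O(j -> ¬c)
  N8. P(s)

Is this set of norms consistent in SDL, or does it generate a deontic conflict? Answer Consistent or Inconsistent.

Premise 1 gives O(¬g).
Premise 5 is O(b -> g); contrapositively O(¬g -> ¬b). Since O(¬g) holds, K gives O(¬b).
The contrapositive of premise 6 (O(¬j -> b)) is O(¬b -> j), and O(¬b) is already established, so O(j).
With premise 7, O(j -> ¬c), the K-axiom yields O(¬c).
Applying K to premise 4 (O(¬c -> w)) and O(¬c) yields O(w).
Yet premise 2 states O(¬w).
We now have both O(w) and O(¬w) — w is simultaneously obligatory and forbidden, violating the D-axiom.

Inconsistent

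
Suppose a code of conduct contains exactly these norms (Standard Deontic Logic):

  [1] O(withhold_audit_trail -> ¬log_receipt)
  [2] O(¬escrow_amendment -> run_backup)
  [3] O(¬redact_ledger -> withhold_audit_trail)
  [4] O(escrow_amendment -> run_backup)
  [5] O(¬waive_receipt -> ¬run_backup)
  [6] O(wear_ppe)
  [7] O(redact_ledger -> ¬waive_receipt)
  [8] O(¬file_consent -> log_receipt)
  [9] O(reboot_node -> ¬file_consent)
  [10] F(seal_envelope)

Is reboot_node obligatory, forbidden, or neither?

Premises 4 and 2 cover both cases: O(escrow_amendment -> run_backup) and O(¬escrow_amendment -> run_backup). Since escrow_amendment ∨ ¬escrow_amendment is a tautology, O(run_backup) follows.
Premise 5 is O(¬waive_receipt -> ¬run_backup); contrapositively O(run_backup -> waive_receipt). Since O(run_backup) holds, K gives O(waive_receipt).
Premise 7, O(redact_ledger -> ¬waive_receipt), contraposes to O(waive_receipt -> ¬redact_ledger); with O(waive_receipt) we get O(¬redact_ledger).
With premise 3, O(¬redact_ledger -> withhold_audit_trail), the K-axiom yields O(withhold_audit_trail).
With premise 1, O(withhold_audit_trail -> ¬log_receipt), the K-axiom yields O(¬log_receipt).
Premise 8, O(¬file_consent -> log_receipt), contraposes to O(¬log_receipt -> file_consent); with O(¬log_receipt) we get O(file_consent).
The contrapositive of premise 9 (O(reboot_node -> ¬file_consent)) is O(file_consent -> ¬reboot_node), and O(file_consent) is already established, so O(¬reboot_node).
Premises 6, 10 do not contribute to this derivation.
Thus O(¬reboot_node), which is F(reboot_node): reboot_node is forbidden.

Forbidden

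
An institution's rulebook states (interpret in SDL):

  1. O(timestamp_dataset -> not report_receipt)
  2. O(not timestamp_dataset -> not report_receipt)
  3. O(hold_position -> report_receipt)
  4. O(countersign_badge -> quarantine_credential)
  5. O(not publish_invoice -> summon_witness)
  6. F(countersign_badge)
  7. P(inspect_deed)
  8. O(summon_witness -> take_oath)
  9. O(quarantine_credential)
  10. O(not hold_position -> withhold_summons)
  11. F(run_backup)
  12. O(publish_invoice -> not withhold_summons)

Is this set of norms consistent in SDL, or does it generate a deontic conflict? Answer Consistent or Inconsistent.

Premise 4 is O(countersign_badge -> quarantine_credential); even if O(quarantine_credential) held, inferring O(countersign_badge) would be affirming the consequent — invalid.
So O(countersign_badge) is not derivable, and the apparent clash with O(not countersign_badge) does not arise.
A world satisfying every obligation exists (e.g. countersign_badge=false, hold_position=false, inspect_deed=false, publish_invoice=false, quarantine_credential=true, report_receipt=false, run_backup=false, summon_witness=true, take_oath=true, timestamp_dataset=false, withhold_summons=true); no atom is both obligatory and forbidden, so the set is consistent.

Consistent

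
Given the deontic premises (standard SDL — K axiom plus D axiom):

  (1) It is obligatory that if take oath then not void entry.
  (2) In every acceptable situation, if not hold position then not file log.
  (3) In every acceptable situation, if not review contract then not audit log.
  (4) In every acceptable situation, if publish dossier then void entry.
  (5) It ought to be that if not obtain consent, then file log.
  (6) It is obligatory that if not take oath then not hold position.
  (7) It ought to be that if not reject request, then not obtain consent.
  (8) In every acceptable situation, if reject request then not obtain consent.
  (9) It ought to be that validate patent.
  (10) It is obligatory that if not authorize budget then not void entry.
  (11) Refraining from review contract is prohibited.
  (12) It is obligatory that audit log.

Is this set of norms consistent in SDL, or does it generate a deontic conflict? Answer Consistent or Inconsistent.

Consistent

Premise 3 is O(¬review_contract → ¬audit_log), but O(¬review_contract) is not derivable from the premises, so it does not yield O(¬audit_log).
So O(¬audit_log) is not derivable, and the apparent clash with O(audit_log) does not arise.
A world satisfying every obligation exists (e.g. audit_log=true, authorize_budget=false, file_log=true, hold_position=true, obtain_consent=false, publish_dossier=false, reject_request=false, review_contract=true, take_oath=true, validate_patent=true, void_entry=false); no atom is both obligatory and forbidden, so the set is consistent.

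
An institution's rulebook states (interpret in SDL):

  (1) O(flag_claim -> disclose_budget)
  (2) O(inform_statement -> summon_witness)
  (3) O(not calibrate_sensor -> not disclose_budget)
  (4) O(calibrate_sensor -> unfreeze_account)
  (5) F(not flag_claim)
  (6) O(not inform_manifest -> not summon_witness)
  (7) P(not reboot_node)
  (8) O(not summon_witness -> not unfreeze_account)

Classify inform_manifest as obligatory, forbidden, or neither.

Obligatory

F(not flag_claim) at premise 5 means O(flag_claim).
Premise 1 is O(flag_claim -> disclose_budget); since O(flag_claim), deontic closure gives O(disclose_budget).
The contrapositive of premise 3 (O(not calibrate_sensor -> not disclose_budget)) is O(disclose_budget -> calibrate_sensor), and O(disclose_budget) is already established, so O(calibrate_sensor).
From O(calibrate_sensor) and premise 4, O(calibrate_sensor -> unfreeze_account), we obtain O(unfreeze_account).
Premise 8, O(not summon_witness -> not unfreeze_account), contraposes to O(unfreeze_account -> summon_witness); with O(unfreeze_account) we get O(summon_witness).
Premise 6 is O(not inform_manifest -> not summon_witness); contrapositively O(summon_witness -> inform_manifest). Since O(summon_witness) holds, K gives O(inform_manifest).
Premises 2, 7 do not contribute to this derivation.
Hence inform_manifest is obligatory.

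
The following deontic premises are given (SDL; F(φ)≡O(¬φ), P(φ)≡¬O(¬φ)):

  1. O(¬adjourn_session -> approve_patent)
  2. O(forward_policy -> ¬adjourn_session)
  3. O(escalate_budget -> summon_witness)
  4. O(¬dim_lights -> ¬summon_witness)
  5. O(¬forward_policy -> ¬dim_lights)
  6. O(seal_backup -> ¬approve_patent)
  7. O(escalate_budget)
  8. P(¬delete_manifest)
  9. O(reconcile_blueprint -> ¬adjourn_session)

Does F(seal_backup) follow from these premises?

Yes

From premise 7 we have O(escalate_budget).
Applying K to premise 3 (O(escalate_budget -> summon_witness)) and O(escalate_budget) yields O(summon_witness).
Premise 4, O(¬dim_lights -> ¬summon_witness), contraposes to O(summon_witness -> dim_lights); with O(summon_witness) we get O(dim_lights).
Premise 5 is O(¬forward_policy -> ¬dim_lights); contrapositively O(dim_lights -> forward_policy). Since O(dim_lights) holds, K gives O(forward_policy).
Applying K to premise 2 (O(forward_policy -> ¬adjourn_session)) and O(forward_policy) yields O(¬adjourn_session).
Applying K to premise 1 (O(¬adjourn_session -> approve_patent)) and O(¬adjourn_session) yields O(approve_patent).
Premise 6, O(seal_backup -> ¬approve_patent), contraposes to O(approve_patent -> ¬seal_backup); with O(approve_patent) we get O(¬seal_backup).
Premises 8, 9 do not contribute to this derivation.
So O(¬seal_backup) holds, i.e. F(seal_backup). The claim follows.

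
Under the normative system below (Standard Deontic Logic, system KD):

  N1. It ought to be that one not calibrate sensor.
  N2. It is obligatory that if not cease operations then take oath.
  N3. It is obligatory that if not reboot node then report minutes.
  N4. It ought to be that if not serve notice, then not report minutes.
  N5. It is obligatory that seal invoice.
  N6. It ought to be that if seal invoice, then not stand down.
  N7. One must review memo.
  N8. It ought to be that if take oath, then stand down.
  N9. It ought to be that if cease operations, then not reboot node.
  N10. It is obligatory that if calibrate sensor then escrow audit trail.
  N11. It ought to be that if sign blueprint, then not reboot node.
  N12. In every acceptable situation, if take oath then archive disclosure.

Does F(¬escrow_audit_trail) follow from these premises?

Premise 10 is O(calibrate_sensor → escrow_audit_trail), but O(calibrate_sensor) is not derivable from the premises, so it does not yield O(escrow_audit_trail).
No other premise forces O(escrow_audit_trail). An ideal world satisfying every premise can still have ¬escrow_audit_trail true, so F(¬escrow_audit_trail) is not derivable.

No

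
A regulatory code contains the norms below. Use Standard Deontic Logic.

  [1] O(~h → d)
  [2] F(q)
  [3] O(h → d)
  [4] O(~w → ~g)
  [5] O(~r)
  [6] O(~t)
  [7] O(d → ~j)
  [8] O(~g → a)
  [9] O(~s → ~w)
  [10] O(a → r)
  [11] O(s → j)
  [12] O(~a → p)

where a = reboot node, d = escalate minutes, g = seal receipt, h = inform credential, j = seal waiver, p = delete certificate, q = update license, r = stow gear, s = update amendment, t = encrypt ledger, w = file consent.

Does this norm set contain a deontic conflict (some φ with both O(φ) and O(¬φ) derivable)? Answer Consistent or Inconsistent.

Inconsistent

Premises 3 and 1 are O(h → d) and O(~h → d); every ideal world satisfies h or ~h, so in either case d holds — hence O(d).
Applying K to premise 7 (O(d → ~j)) and O(d) yields O(~j).
The contrapositive of premise 11 (O(s → j)) is O(~j → ~s), and O(~j) is already established, so O(~s).
Applying K to premise 9 (O(~s → ~w)) and O(~s) yields O(~w).
Premise 4 is O(~w → ~g); since O(~w), deontic closure gives O(~g).
Applying K to premise 8 (O(~g → a)) and O(~g) yields O(a).
With premise 10, O(a → r), the K-axiom yields O(r).
However, premise 5 gives O(~r).
We now have both O(r) and O(~r) — r is simultaneously obligatory and forbidden, violating the D-axiom.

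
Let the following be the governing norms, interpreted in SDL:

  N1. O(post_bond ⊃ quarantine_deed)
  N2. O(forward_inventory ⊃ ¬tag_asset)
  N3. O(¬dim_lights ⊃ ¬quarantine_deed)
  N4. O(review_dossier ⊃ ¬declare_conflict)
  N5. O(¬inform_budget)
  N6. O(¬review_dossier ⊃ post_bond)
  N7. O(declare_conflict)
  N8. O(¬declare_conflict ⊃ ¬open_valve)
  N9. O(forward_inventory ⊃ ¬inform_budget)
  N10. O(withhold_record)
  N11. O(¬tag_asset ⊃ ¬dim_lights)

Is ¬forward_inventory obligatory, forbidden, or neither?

Premise 7 gives O(declare_conflict).
Premise 4 is O(review_dossier ⊃ ¬declare_conflict); contrapositively O(declare_conflict ⊃ ¬review_dossier). Since O(declare_conflict) holds, K gives O(¬review_dossier).
With premise 6, O(¬review_dossier ⊃ post_bond), the K-axiom yields O(post_bond).
From O(post_bond) and premise 1, O(post_bond ⊃ quarantine_deed), we obtain O(quarantine_deed).
The contrapositive of premise 3 (O(¬dim_lights ⊃ ¬quarantine_deed)) is O(quarantine_deed ⊃ dim_lights), and O(quarantine_deed) is already established, so O(dim_lights).
Premise 11, O(¬tag_asset ⊃ ¬dim_lights), contraposes to O(dim_lights ⊃ tag_asset); with O(dim_lights) we get O(tag_asset).
The contrapositive of premise 2 (O(forward_inventory ⊃ ¬tag_asset)) is O(tag_asset ⊃ ¬forward_inventory), and O(tag_asset) is already established, so O(¬forward_inventory).
Premises 5, 8, 9, 10 do not contribute to this derivation.
Hence ¬forward_inventory is obligatory.

Obligatory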